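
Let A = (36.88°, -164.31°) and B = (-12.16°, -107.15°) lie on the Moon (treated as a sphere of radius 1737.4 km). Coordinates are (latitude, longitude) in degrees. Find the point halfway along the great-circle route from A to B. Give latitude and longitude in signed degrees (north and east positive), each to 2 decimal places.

Central angle δ = 1.2686 rad. Interpolating on the sphere with fraction f = 0.5:
P = [sin((1−f)δ)·A + sin(fδ)·B] / sin δ = 0.6207·A + 0.6207·B in Cartesian coordinates,
giving P = (-0.6570, -0.7141, 0.2418), i.e. latitude 13.99°, longitude -132.61°.

13.99°, -132.61°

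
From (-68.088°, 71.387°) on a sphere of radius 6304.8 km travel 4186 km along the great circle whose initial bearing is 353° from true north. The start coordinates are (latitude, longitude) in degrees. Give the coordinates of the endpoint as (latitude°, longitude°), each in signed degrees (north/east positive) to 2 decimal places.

-30.16°, 66.40°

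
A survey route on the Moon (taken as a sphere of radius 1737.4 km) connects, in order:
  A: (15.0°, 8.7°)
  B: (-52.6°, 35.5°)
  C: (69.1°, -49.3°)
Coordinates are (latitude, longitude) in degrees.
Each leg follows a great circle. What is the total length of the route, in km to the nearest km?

6299 km

Leg A→B: central angle 1.2471 rad, distance 2166.7 km.
Leg B→C: central angle 2.3782 rad, distance 4131.9 km.
Total: 2166.7 + 4131.9 ≈ 6299 km.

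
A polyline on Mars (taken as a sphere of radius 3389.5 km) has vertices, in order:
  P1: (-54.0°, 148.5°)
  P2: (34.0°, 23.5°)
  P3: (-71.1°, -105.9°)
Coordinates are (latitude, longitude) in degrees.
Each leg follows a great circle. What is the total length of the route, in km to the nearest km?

Leg P1→P2: central angle 2.3919 rad, distance 8107.3 km.
Leg P2→P3: central angle 2.3455 rad, distance 7950.0 km.
Total: 8107.3 + 7950.0 ≈ 16057 km.

16057 km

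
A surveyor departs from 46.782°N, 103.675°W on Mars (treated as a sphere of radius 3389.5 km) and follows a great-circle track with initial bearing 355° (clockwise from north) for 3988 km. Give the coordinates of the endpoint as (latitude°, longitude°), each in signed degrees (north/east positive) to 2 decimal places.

Angular distance δ = d/R = 3988/3389.5 = 1.17657 rad; initial bearing θ = 6.1959 rad.
sin φ₂ = sin φ₁ cos δ + cos φ₁ sin δ cos θ = (0.7288)(0.3841) + (0.6848)(0.9233)(0.9962) = 0.9098, so φ₂ = 65.47°.
Δλ = atan2(sin θ sin δ cos φ₁, cos δ − sin φ₁ sin φ₂) = atan2(-0.0551, -0.2789) = -168.823°.
λ₂ = -103.675° − 168.823° = -272.50° → 87.50° after wrapping to (−180°, 180°].

65.47°, 87.50°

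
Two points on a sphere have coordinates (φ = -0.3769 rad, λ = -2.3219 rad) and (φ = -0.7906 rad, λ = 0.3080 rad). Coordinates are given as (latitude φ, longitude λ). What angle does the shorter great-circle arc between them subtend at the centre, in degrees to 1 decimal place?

108.0°

In radians: φ₁ = -0.3769, φ₂ = -0.7906, Δλ = 150.682° = 2.6299 rad.
cos c = sin φ₁ sin φ₂ + cos φ₁ cos φ₂ cos Δλ = (-0.3680)(-0.7108) + (0.9298)(0.7034)(-0.8719) = -0.30868,
so c = arccos(-0.30868) = 1.88460 rad.
So the angular separation is 108.0°.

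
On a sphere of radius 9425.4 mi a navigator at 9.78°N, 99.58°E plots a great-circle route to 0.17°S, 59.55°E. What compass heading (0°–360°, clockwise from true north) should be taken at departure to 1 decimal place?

With φ₁ = 0.1707, φ₂ = -0.0030, Δλ = -0.6987 rad, the forward-azimuth formula gives
θ = atan2( sin Δλ cos φ₂ , cos φ₁ sin φ₂ − sin φ₁ cos φ₂ cos Δλ ) = atan2(-0.6432, -0.1330) = -101.68°.
Adding 360° brings this into [0°, 360°): 258.3°.

258.3°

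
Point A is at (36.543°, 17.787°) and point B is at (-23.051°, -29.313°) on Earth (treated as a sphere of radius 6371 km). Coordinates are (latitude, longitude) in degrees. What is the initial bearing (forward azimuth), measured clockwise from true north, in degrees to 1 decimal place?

With φ₁ = 0.6378, φ₂ = -0.4023, Δλ = -0.8221 rad, the forward-azimuth formula gives
θ = atan2( sin Δλ cos φ₂ , cos φ₁ sin φ₂ − sin φ₁ cos φ₂ cos Δλ ) = atan2(-0.6741, -0.6875) = -135.57°.
Adding 360° brings this into [0°, 360°): 224.4°.

224.4°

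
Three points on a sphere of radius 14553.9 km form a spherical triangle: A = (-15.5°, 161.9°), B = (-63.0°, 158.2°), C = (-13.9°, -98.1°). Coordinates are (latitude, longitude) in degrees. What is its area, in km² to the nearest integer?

169512451 km²

Side lengths (central angles): a = 1.4609, b = 1.6692, c = 0.8303 rad; semiperimeter s = 1.9802.
By l'Huilier's theorem, tan(E/4) = √[tan(s/2) tan((s−a)/2) tan((s−b)/2) tan((s−c)/2)], giving spherical excess E = 0.8003 rad.
Area = E·R² = 0.8003 × (14553.9)² ≈ 169512451 km².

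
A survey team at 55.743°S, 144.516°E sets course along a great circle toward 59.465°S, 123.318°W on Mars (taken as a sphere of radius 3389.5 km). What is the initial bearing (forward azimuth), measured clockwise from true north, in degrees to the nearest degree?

Δλ = 92.166° = 1.6086 rad.
y = sin Δλ · cos φ₂ = (0.9993)(0.5081) = 0.5077
x = cos φ₁ sin φ₂ − sin φ₁ cos φ₂ cos Δλ = (0.5629)(-0.8613) − (-0.8265)(0.5081)(-0.0378) = -0.5007
θ = atan2(y, x) = 134.60°, so the bearing is 135°.

135°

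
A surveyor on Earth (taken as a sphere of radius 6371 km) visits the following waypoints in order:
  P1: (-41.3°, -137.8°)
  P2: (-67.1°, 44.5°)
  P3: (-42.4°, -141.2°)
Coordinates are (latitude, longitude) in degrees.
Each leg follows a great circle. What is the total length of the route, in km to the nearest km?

Leg P1→P2: central angle 1.2494 rad, distance 7960.0 km.
Leg P2→P3: central angle 1.2289 rad, distance 7829.6 km.
Total: 7960.0 + 7829.6 ≈ 15790 km.

15790 km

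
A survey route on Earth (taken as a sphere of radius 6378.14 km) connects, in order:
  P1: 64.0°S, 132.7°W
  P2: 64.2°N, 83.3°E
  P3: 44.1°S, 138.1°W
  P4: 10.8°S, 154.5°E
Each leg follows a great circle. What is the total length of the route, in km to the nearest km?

42328 km

Leg P1→P2: central angle 2.8708 rad, distance 18310.3 km.
Leg P2→P3: central angle 2.6080 rad, distance 16634.3 km.
Leg P3→P4: central angle 1.1577 rad, distance 7383.7 km.
Total: 18310.3 + 16634.3 + 7383.7 ≈ 42328 km.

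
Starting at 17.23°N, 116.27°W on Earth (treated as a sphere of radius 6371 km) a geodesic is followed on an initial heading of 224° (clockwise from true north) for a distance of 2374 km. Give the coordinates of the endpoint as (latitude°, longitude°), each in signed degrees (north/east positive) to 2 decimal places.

Angular distance δ = d/R = 2374/6371 = 0.37263 rad; initial bearing θ = 3.9095 rad.
sin φ₂ = sin φ₁ cos δ + cos φ₁ sin δ cos θ = (0.2962)(0.9314) + (0.9551)(0.3641)(-0.7193) = 0.0257, so φ₂ = 1.48°.
Δλ = atan2(sin θ sin δ cos φ₁, cos δ − sin φ₁ sin φ₂) = atan2(-0.2415, 0.9237) = -14.654°.
λ₂ = -116.270° − 14.654° = -130.92°.

1.48°, -130.92°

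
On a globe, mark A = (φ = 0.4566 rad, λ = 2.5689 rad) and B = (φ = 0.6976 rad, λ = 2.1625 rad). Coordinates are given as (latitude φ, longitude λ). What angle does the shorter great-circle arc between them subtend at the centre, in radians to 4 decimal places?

Let φ₁ = 0.4566 rad, φ₂ = 0.6976 rad, and Δλ = -0.4064 rad.
cos c = sin φ₁ sin φ₂ + cos φ₁ cos φ₂ cos Δλ = (0.4409)(0.6424) + (0.8976)(0.7664)(0.9185) = 0.91507,
so c = arccos(0.91507) = 0.41511 rad.
So the angular separation is 0.4151 rad.

0.4151 rad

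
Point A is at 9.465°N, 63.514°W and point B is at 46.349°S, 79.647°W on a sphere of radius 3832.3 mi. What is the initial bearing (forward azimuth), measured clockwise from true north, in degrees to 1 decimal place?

With φ₁ = 0.1652, φ₂ = -0.8089, Δλ = -0.2816 rad, the forward-azimuth formula gives
θ = atan2( sin Δλ cos φ₂ , cos φ₁ sin φ₂ − sin φ₁ cos φ₂ cos Δλ ) = atan2(-0.1918, -0.8227) = -166.88°.
Adding 360° brings this into [0°, 360°): 193.1°.

193.1°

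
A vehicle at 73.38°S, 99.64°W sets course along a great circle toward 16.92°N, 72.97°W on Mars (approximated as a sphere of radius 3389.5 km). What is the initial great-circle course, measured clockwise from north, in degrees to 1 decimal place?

25.4°

Δλ = 26.670° = 0.4655 rad.
y = sin Δλ · cos φ₂ = (0.4489)(0.9567) = 0.4294
x = cos φ₁ sin φ₂ − sin φ₁ cos φ₂ cos Δλ = (0.2860)(0.2910) − (-0.9582)(0.9567)(0.8936) = 0.9025
θ = atan2(y, x) = 25.45°, so the bearing is 25.4°.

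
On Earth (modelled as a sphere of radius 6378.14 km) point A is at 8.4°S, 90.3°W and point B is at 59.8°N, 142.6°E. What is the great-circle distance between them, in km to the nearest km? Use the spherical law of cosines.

12829 km

Let φ₁ = -0.1466 rad, φ₂ = 1.0437 rad, and Δλ = -2.2183 rad.
cos c = sin φ₁ sin φ₂ + cos φ₁ cos φ₂ cos Δλ = (-0.1461)(0.8643) + (0.9893)(0.5030)(-0.6032) = -0.42643,
so c = arccos(-0.42643) = 2.01133 rad.
Distance = R·c = 6378.14 × 2.0113 ≈ 12829 km.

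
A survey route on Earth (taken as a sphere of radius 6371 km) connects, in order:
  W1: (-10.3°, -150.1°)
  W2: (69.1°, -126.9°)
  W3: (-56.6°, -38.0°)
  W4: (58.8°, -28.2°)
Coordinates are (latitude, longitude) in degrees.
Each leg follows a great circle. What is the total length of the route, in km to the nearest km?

Leg W1→W2: central angle 1.4146 rad, distance 9012.4 km.
Leg W2→W3: central angle 2.4593 rad, distance 15668.4 km.
Leg W3→W4: central angle 2.0187 rad, distance 12861.3 km.
Total: 9012.4 + 15668.4 + 12861.3 ≈ 37542 km.

37542 km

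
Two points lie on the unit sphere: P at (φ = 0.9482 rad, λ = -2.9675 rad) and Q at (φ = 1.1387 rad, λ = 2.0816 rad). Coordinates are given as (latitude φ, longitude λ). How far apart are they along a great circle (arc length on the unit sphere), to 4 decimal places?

Let φ₁ = 0.9482 rad, φ₂ = 1.1387 rad, and Δλ = -1.2341 rad.
cos c = sin φ₁ sin φ₂ + cos φ₁ cos φ₂ cos Δλ = (0.8124)(0.9081) + (0.5831)(0.4188)(0.3304) = 0.81838,
so c = arccos(0.81838) = 0.61220 rad.
On the unit sphere the arc length equals the central angle: 0.6122.

0.6122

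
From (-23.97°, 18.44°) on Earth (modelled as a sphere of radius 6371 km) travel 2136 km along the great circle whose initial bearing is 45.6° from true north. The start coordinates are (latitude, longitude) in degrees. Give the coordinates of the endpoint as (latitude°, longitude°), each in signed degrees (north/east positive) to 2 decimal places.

-9.98°, 32.25°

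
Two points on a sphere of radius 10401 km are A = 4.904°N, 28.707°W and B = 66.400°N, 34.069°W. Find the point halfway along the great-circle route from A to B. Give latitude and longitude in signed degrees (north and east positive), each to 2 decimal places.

The central angle between A and B is δ = 1.0753 rad.
With f = 0.5, the slerp weights are sin((1−f)δ)/sin δ = 0.5821 and sin(fδ)/sin δ = 0.5821.
Weighted sum of the unit vectors: (0.5821)·(0.8739,-0.4786,0.0855) + (0.5821)·(0.3316,-0.2243,0.9164) = (0.7018, -0.4091, 0.5832).
Converting back: φ = atan2(z, √(x²+y²)) = 35.68°, λ = atan2(y, x) = -30.24°.

35.68°, -30.24°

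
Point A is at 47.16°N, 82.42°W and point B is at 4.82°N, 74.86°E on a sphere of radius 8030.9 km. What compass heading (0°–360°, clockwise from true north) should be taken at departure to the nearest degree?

28°

Δλ = 157.280° = 2.7451 rad.
y = sin Δλ · cos φ₂ = (0.3862)(0.9965) = 0.3849
x = cos φ₁ sin φ₂ − sin φ₁ cos φ₂ cos Δλ = (0.6800)(0.0840) − (0.7333)(0.9965)(-0.9224) = 0.7311
θ = atan2(y, x) = 27.76°, so the bearing is 28°.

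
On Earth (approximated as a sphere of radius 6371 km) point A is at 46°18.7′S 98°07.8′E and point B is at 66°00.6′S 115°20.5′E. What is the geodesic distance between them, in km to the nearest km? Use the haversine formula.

2417 km

With latitudes φ₁ = -46.312°, φ₂ = -66.010° and longitude difference Δλ = 17.212°:
Haversine: a = sin²(Δφ/2) + cos φ₁ cos φ₂ sin²(Δλ/2) = 0.0293 + (0.6907)(0.4066)(0.0224) = 0.03555.
Central angle c = 2·arcsin(√a) = 0.37935 rad.
Distance = R·c = 6371 × 0.3794 ≈ 2417 km.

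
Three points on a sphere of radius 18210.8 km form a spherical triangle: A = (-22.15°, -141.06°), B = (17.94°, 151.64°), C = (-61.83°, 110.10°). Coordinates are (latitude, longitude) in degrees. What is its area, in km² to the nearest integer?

380573768 km²

Side lengths (central angles): a = 1.5061, b = 1.3784, c = 1.3450 rad; semiperimeter s = 2.1148.
By l'Huilier's theorem, tan(E/4) = √[tan(s/2) tan((s−a)/2) tan((s−b)/2) tan((s−c)/2)], giving spherical excess E = 1.1476 rad.
Area = E·R² = 1.1476 × (18210.8)² ≈ 380573768 km².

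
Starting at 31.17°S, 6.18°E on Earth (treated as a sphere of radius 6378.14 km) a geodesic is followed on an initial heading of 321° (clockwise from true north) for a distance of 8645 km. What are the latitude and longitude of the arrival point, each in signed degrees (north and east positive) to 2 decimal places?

32.61°, -40.69°

Angular distance δ = d/R = 8645/6378.14 = 1.35541 rad; initial bearing θ = 5.6025 rad.
sin φ₂ = sin φ₁ cos δ + cos φ₁ sin δ cos θ = (-0.5176)(0.2137) + (0.8556)(0.9769)(0.7771) = 0.5390, so φ₂ = 32.61°.
Δλ = atan2(sin θ sin δ cos φ₁, cos δ − sin φ₁ sin φ₂) = atan2(-0.5260, 0.4927) = -46.875°.
λ₂ = 6.180° − 46.875° = -40.69°.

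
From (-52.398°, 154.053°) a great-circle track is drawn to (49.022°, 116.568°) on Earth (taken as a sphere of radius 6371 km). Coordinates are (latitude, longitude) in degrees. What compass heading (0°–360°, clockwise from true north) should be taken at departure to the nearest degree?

335°

With φ₁ = -0.9145, φ₂ = 0.8556, Δλ = -0.6542 rad, the forward-azimuth formula gives
θ = atan2( sin Δλ cos φ₂ , cos φ₁ sin φ₂ − sin φ₁ cos φ₂ cos Δλ ) = atan2(-0.3991, 0.8729) = -24.57°.
Adding 360° brings this into [0°, 360°): 335°.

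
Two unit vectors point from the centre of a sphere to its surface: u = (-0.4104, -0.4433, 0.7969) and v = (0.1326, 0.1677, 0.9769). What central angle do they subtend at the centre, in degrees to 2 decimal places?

u·v = 0.6497; |u| = 1.0000, |v| = 1.0000.
cos θ = (u·v)/(|u||v|) = 0.6497, so θ = 49.48°.

49.48°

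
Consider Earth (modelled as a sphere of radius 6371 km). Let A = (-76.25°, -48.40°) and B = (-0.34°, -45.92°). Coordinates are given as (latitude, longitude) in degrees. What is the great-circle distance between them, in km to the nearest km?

Let φ₁ = -1.3308 rad, φ₂ = -0.0059 rad, and Δλ = 0.0433 rad.
cos c = sin φ₁ sin φ₂ + cos φ₁ cos φ₂ cos Δλ = (-0.9713)(-0.0059) + (0.2377)(1.0000)(0.9991) = 0.24322,
so c = arccos(0.24322) = 1.32511 rad.
Distance = R·c = 6371 × 1.3251 ≈ 8442 km.

8442 km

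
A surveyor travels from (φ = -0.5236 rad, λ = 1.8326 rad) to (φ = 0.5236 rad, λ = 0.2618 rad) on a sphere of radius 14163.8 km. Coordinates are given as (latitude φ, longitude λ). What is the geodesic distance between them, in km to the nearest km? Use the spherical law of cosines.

25827 km

With latitudes φ₁ = -30.000°, φ₂ = 30.000° and longitude difference Δλ = -90.000°:
cos c = sin φ₁ sin φ₂ + cos φ₁ cos φ₂ cos Δλ = (-0.5000)(0.5000) + (0.8660)(0.8660)(-0.0000) = -0.25000,
so c = arccos(-0.25000) = 1.82348 rad.
Distance = R·c = 14163.8 × 1.8235 ≈ 25827 km.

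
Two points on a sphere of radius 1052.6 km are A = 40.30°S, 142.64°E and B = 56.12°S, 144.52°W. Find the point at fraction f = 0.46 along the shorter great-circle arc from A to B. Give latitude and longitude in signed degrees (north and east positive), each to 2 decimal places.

Central angle δ = 0.8468 rad. Interpolating on the sphere with fraction f = 0.46:
P = [sin((1−f)δ)·A + sin(fδ)·B] / sin δ = 0.5893·A + 0.5069·B in Cartesian coordinates,
giving P = (-0.5873, 0.1087, -0.8020), i.e. latitude -53.32°, longitude 169.51°.

-53.32°, 169.51°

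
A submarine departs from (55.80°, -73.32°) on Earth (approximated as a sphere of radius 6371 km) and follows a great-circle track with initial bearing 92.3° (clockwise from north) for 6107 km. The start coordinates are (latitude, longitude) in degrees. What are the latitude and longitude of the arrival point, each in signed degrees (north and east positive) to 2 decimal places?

Angular distance δ = d/R = 6107/6371 = 0.95856 rad; initial bearing θ = 1.6109 rad.
sin φ₂ = sin φ₁ cos δ + cos φ₁ sin δ cos θ = (0.8271)(0.5747) + (0.5621)(0.8184)(-0.0401) = 0.4569, so φ₂ = 27.18°.
Δλ = atan2(sin θ sin δ cos φ₁, cos δ − sin φ₁ sin φ₂) = atan2(0.4596, 0.1968) = 66.816°.
λ₂ = -73.320° + 66.816° = -6.50°.

27.18°, -6.50°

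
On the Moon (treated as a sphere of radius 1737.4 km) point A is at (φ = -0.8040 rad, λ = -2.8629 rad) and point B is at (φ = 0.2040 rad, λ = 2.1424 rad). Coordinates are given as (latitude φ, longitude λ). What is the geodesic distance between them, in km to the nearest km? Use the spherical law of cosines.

2642 km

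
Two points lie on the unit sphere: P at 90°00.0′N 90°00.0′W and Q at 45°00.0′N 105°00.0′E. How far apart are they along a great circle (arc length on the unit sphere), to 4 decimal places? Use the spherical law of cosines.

Let φ₁ = 1.5708 rad, φ₂ = 0.7854 rad, and Δλ = -2.8798 rad.
cos c = sin φ₁ sin φ₂ + cos φ₁ cos φ₂ cos Δλ = (1.0000)(0.7071) + (0.0000)(0.7071)(-0.9659) = 0.70711,
so c = arccos(0.70711) = 0.78540 rad.
On the unit sphere the arc length equals the central angle: 0.7854.

0.7854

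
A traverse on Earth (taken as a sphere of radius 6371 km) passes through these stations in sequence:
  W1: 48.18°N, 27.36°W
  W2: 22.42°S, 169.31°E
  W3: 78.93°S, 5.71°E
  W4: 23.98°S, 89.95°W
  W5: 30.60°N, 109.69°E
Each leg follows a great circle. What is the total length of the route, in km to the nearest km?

50947 km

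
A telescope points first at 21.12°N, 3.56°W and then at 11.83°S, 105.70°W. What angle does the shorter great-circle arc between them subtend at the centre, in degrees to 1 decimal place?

105.4°

Let φ₁ = 0.3686 rad, φ₂ = -0.2065 rad, and Δλ = -1.7827 rad.
cos c = sin φ₁ sin φ₂ + cos φ₁ cos φ₂ cos Δλ = (0.3603)(-0.2050) + (0.9328)(0.9788)(-0.2103) = -0.26588,
so c = arccos(-0.26588) = 1.83991 rad.
So the angular separation is 105.4°.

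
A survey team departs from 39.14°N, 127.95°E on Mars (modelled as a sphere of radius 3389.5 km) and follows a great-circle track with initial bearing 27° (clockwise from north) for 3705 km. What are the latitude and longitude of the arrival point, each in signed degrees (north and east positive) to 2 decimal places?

64.68°, -122.54°

Angular distance δ = d/R = 3705/3389.5 = 1.09308 rad; initial bearing θ = 0.4712 rad.
sin φ₂ = sin φ₁ cos δ + cos φ₁ sin δ cos θ = (0.6312)(0.4598) + (0.7756)(0.8880)(0.8910) = 0.9039, so φ₂ = 64.68°.
Δλ = atan2(sin θ sin δ cos φ₁, cos δ − sin φ₁ sin φ₂) = atan2(0.3127, -0.1108) = 109.513°.
λ₂ = 127.950° + 109.513° = 237.46° → -122.54° after wrapping to (−180°, 180°].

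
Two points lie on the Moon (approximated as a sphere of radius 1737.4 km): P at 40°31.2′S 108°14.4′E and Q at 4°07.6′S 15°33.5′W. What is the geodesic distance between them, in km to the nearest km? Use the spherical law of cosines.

3397 km

With latitudes φ₁ = -40.520°, φ₂ = -4.127° and longitude difference Δλ = -123.798°:
cos c = sin φ₁ sin φ₂ + cos φ₁ cos φ₂ cos Δλ = (-0.6497)(-0.0720) + (0.7602)(0.9974)(-0.5563) = -0.37502,
so c = arccos(-0.37502) = 1.95521 rad.
Distance = R·c = 1737.4 × 1.9552 ≈ 3397 km.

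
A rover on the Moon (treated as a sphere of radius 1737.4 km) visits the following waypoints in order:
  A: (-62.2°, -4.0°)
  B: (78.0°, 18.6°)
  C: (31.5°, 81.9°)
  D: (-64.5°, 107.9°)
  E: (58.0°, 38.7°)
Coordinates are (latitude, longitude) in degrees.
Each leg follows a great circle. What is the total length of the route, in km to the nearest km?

12918 km

Leg A→B: central angle 2.4587 rad, distance 4271.7 km.
Leg B→C: central angle 0.9388 rad, distance 1631.1 km.
Leg C→D: central angle 1.7130 rad, distance 2976.1 km.
Leg D→E: central angle 2.3246 rad, distance 4038.8 km.
Total: 4271.7 + 1631.1 + 2976.1 + 4038.8 ≈ 12918 km.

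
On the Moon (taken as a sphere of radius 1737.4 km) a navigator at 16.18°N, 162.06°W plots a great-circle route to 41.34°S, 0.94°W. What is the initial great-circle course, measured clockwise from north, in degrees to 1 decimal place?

150.9°

Δλ = 161.120° = 2.8121 rad.
y = sin Δλ · cos φ₂ = (0.3236)(0.7508) = 0.2430
x = cos φ₁ sin φ₂ − sin φ₁ cos φ₂ cos Δλ = (0.9604)(-0.6605) − (0.2787)(0.7508)(-0.9462) = -0.4364
θ = atan2(y, x) = 150.89°, so the bearing is 150.9°.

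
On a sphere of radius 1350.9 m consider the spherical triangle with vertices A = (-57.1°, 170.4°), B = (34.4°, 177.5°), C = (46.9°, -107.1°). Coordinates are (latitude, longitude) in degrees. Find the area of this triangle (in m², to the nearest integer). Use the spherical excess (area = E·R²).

2107035 m²

Side lengths (central angles): a = 0.9829, b = 2.1708, c = 1.6004 rad; semiperimeter s = 2.3770.
By l'Huilier's theorem, tan(E/4) = √[tan(s/2) tan((s−a)/2) tan((s−b)/2) tan((s−c)/2)], giving spherical excess E = 1.1546 rad.
Area = E·R² = 1.1546 × (1350.9)² ≈ 2107035 m².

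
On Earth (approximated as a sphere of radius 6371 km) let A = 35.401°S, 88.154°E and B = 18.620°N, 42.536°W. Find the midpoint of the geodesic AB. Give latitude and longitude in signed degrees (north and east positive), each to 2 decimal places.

-19.24°, 13.51°

The central angle between A and B is δ = 2.3303 rad.
With f = 0.5, the slerp weights are sin((1−f)δ)/sin δ = 1.2671 and sin(fδ)/sin δ = 1.2671.
Weighted sum of the unit vectors: (1.2671)·(0.0263,0.8147,-0.5793) + (1.2671)·(0.6983,-0.6407,0.3193) = (0.9181, 0.2205, -0.3295).
Converting back: φ = atan2(z, √(x²+y²)) = -19.24°, λ = atan2(y, x) = 13.51°.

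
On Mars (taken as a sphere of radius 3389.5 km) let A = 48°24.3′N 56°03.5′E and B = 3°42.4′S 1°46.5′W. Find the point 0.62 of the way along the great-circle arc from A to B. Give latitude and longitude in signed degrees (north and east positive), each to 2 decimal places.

18.32°, 14.88°

Central angle δ = 1.2615 rad. Interpolating on the sphere with fraction f = 0.62:
P = [sin((1−f)δ)·A + sin(fδ)·B] / sin δ = 0.4842·A + 0.7399·B in Cartesian coordinates,
giving P = (0.9175, 0.2438, 0.3143), i.e. latitude 18.32°, longitude 14.88°.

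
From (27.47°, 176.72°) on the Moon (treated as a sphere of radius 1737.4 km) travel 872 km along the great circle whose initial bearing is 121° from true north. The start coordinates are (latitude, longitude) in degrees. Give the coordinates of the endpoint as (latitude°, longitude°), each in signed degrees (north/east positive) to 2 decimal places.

Angular distance δ = d/R = 872/1737.4 = 0.50190 rad; initial bearing θ = 2.1118 rad.
sin φ₂ = sin φ₁ cos δ + cos φ₁ sin δ cos θ = (0.4613)(0.8767) + (0.8873)(0.4811)(-0.5150) = 0.1846, so φ₂ = 10.63°.
Δλ = atan2(sin θ sin δ cos φ₁, cos δ − sin φ₁ sin φ₂) = atan2(0.3659, 0.7915) = 24.808°.
λ₂ = 176.720° + 24.808° = 201.53° → -158.47° after wrapping to (−180°, 180°].

10.63°, -158.47°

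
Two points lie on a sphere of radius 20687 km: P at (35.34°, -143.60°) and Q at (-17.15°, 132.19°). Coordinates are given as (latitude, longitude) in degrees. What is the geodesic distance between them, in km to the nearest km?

With latitudes φ₁ = 35.340°, φ₂ = -17.150° and longitude difference Δλ = -84.210°:
Haversine: a = sin²(Δφ/2) + cos φ₁ cos φ₂ sin²(Δλ/2) = 0.1956 + (0.8157)(0.9555)(0.4496) = 0.54596.
Central angle c = 2·arcsin(√a) = 1.66286 rad.
Distance = R·c = 20687 × 1.6629 ≈ 34399 km.

34399 km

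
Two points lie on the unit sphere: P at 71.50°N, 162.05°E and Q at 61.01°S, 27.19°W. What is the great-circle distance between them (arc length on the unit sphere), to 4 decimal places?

2.9479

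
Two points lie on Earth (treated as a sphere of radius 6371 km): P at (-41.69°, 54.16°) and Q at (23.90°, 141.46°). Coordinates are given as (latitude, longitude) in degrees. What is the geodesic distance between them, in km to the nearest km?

11534 km

In radians: φ₁ = -0.7276, φ₂ = 0.4171, Δλ = 87.300° = 1.5237 rad.
cos c = sin φ₁ sin φ₂ + cos φ₁ cos φ₂ cos Δλ = (-0.6651)(0.4051) + (0.7468)(0.9143)(0.0471) = -0.23730,
so c = arccos(-0.23730) = 1.81038 rad.
Distance = R·c = 6371 × 1.8104 ≈ 11534 km.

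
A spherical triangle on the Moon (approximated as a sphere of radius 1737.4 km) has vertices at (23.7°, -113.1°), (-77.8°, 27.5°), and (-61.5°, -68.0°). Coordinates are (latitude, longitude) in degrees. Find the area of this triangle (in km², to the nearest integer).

Side lengths (central angles): a = 0.5561, b = 1.6156, c = 2.1441 rad; semiperimeter s = 2.1579.
By l'Huilier's theorem, tan(E/4) = √[tan(s/2) tan((s−a)/2) tan((s−b)/2) tan((s−c)/2)], giving spherical excess E = 0.2432 rad.
Area = E·R² = 0.2432 × (1737.4)² ≈ 734040 km².

734040 km²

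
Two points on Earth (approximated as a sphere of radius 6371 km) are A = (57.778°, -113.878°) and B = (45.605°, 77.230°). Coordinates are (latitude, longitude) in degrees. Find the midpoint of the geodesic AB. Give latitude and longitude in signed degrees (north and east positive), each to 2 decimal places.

82.55°, 107.45°

The central angle between A and B is δ = 1.3300 rad.
With f = 0.5, the slerp weights are sin((1−f)δ)/sin δ = 0.6354 and sin(fδ)/sin δ = 0.6354.
Weighted sum of the unit vectors: (0.6354)·(-0.2158,-0.4876,0.8460) + (0.6354)·(0.1546,0.6823,0.7145) = (-0.0389, 0.1237, 0.9916).
Converting back: φ = atan2(z, √(x²+y²)) = 82.55°, λ = atan2(y, x) = 107.45°.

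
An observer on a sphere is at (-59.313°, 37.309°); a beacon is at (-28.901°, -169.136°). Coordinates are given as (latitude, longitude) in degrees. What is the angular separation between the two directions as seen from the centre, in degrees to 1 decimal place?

Let φ₁ = -1.0352 rad, φ₂ = -0.5044 rad, and Δλ = 2.6800 rad.
cos c = sin φ₁ sin φ₂ + cos φ₁ cos φ₂ cos Δλ = (-0.8600)(-0.4833) + (0.5103)(0.8755)(-0.8954) = 0.01558,
so c = arccos(0.01558) = 1.55521 rad.
So the angular separation is 89.1°.

89.1°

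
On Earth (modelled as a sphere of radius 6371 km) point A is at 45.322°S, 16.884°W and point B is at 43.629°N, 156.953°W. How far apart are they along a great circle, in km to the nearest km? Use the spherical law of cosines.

16874 km

Let φ₁ = -0.7910 rad, φ₂ = 0.7615 rad, and Δλ = -2.4447 rad.
cos c = sin φ₁ sin φ₂ + cos φ₁ cos φ₂ cos Δλ = (-0.7111)(0.6900) + (0.7031)(0.7238)(-0.7668) = -0.88089,
so c = arccos(-0.88089) = 2.64853 rad.
Distance = R·c = 6371 × 2.6485 ≈ 16874 km.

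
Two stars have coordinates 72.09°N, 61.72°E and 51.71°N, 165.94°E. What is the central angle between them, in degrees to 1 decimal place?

Let φ₁ = 1.2582 rad, φ₂ = 0.9025 rad, and Δλ = 1.8190 rad.
cos c = sin φ₁ sin φ₂ + cos φ₁ cos φ₂ cos Δλ = (0.9515)(0.7849) + (0.3075)(0.6196)(-0.2456) = 0.70004,
so c = arccos(0.70004) = 0.79534 rad.
So the angular separation is 45.6°.

45.6°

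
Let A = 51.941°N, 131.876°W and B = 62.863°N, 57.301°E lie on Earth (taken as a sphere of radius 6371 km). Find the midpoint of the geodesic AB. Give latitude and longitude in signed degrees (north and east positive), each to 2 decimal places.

83.83°, -155.52°

Central angle δ = 1.1339 rad. Interpolating on the sphere with fraction f = 0.5:
P = [sin((1−f)δ)·A + sin(fδ)·B] / sin δ = 0.5927·A + 0.5927·B in Cartesian coordinates,
giving P = (-0.0979, -0.0446, 0.9942), i.e. latitude 83.83°, longitude -155.52°.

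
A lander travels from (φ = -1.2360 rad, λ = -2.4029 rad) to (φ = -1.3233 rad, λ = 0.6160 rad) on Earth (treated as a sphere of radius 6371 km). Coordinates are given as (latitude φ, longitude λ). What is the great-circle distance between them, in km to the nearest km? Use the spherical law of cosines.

Let φ₁ = -1.2360 rad, φ₂ = -1.3233 rad, and Δλ = 3.0189 rad.
cos c = sin φ₁ sin φ₂ + cos φ₁ cos φ₂ cos Δλ = (-0.9445)(-0.9695) + (0.3286)(0.2450)(-0.9925) = 0.83581,
so c = arccos(0.83581) = 0.58119 rad.
Distance = R·c = 6371 × 0.5812 ≈ 3703 km.

3703 km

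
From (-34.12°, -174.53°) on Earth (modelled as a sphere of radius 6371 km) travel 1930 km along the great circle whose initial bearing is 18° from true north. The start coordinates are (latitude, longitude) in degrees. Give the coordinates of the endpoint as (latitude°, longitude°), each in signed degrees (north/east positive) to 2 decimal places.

Angular distance δ = d/R = 1930/6371 = 0.30294 rad; initial bearing θ = 0.3142 rad.
sin φ₂ = sin φ₁ cos δ + cos φ₁ sin δ cos θ = (-0.5609)(0.9545) + (0.8279)(0.2983)(0.9511) = -0.3005, so φ₂ = -17.49°.
Δλ = atan2(sin θ sin δ cos φ₁, cos δ − sin φ₁ sin φ₂) = atan2(0.0763, 0.7859) = 5.547°.
λ₂ = -174.530° + 5.547° = -168.98°.

-17.49°, -168.98°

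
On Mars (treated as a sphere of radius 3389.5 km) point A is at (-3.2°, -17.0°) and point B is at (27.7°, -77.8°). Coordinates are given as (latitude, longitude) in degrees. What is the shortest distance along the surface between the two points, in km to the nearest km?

3910 km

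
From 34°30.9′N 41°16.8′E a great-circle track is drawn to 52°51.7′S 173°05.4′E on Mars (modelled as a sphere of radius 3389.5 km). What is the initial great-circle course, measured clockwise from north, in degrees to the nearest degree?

134°

With φ₁ = 0.6024, φ₂ = -0.9226, Δλ = 2.3005 rad, the forward-azimuth formula gives
θ = atan2( sin Δλ cos φ₂ , cos φ₁ sin φ₂ − sin φ₁ cos φ₂ cos Δλ ) = atan2(0.4500, -0.4288) = 133.62°.
So the initial bearing is 134°.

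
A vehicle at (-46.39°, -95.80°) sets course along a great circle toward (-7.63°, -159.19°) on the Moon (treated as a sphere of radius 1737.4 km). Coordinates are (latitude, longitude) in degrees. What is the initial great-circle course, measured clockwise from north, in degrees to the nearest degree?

With φ₁ = -0.8097, φ₂ = -0.1332, Δλ = -1.1064 rad, the forward-azimuth formula gives
θ = atan2( sin Δλ cos φ₂ , cos φ₁ sin φ₂ − sin φ₁ cos φ₂ cos Δλ ) = atan2(-0.8862, 0.2299) = -75.46°.
Adding 360° brings this into [0°, 360°): 285°.

285°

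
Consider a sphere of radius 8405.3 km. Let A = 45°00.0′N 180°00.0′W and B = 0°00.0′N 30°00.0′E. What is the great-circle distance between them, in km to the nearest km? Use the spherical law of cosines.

Let φ₁ = 0.7854 rad, φ₂ = 0.0000 rad, and Δλ = -2.6180 rad.
cos c = sin φ₁ sin φ₂ + cos φ₁ cos φ₂ cos Δλ = (0.7071)(0.0000) + (0.7071)(1.0000)(-0.8660) = -0.61237,
so c = arccos(-0.61237) = 2.22985 rad.
Distance = R·c = 8405.3 × 2.2299 ≈ 18743 km.

18743 km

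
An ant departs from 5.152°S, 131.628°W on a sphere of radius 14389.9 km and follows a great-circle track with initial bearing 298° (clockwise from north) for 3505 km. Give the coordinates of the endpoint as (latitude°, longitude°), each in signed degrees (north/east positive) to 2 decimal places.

1.47°, -143.93°

Angular distance δ = d/R = 3505/14389.9 = 0.24357 rad; initial bearing θ = 5.2011 rad.
sin φ₂ = sin φ₁ cos δ + cos φ₁ sin δ cos θ = (-0.0898)(0.9705) + (0.9960)(0.2412)(0.4695) = 0.0256, so φ₂ = 1.47°.
Δλ = atan2(sin θ sin δ cos φ₁, cos δ − sin φ₁ sin φ₂) = atan2(-0.2121, 0.9728) = -12.299°.
λ₂ = -131.628° − 12.299° = -143.93°.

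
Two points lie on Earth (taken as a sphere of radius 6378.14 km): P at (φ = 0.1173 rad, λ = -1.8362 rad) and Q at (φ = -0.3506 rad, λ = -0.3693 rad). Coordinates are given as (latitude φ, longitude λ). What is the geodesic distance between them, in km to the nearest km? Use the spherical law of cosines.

9658 km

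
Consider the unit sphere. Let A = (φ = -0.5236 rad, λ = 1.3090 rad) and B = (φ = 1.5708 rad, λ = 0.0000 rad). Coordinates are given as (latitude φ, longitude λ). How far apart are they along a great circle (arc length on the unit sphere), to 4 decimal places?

2.0944

With latitudes φ₁ = -30.000°, φ₂ = 90.000° and longitude difference Δλ = -75.000°:
cos c = sin φ₁ sin φ₂ + cos φ₁ cos φ₂ cos Δλ = (-0.5000)(1.0000) + (0.8660)(-0.0000)(0.2588) = -0.50000,
so c = arccos(-0.50000) = 2.09440 rad.
On the unit sphere the arc length equals the central angle: 2.0944.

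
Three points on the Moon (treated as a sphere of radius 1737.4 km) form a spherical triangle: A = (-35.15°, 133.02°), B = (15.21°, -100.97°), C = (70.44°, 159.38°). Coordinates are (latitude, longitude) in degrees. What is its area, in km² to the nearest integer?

7327028 km²

Side lengths (central angles): a = 1.3765, b = 1.8726, c = 2.2331 rad; semiperimeter s = 2.7411.
By l'Huilier's theorem, tan(E/4) = √[tan(s/2) tan((s−a)/2) tan((s−b)/2) tan((s−c)/2)], giving spherical excess E = 2.4273 rad.
Area = E·R² = 2.4273 × (1737.4)² ≈ 7327028 km².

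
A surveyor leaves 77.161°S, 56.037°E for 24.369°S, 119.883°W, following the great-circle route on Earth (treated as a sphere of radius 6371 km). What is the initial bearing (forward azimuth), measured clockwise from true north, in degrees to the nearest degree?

Δλ = -175.920° = -3.0704 rad.
y = sin Δλ · cos φ₂ = (-0.0711)(0.9109) = -0.0648
x = cos φ₁ sin φ₂ − sin φ₁ cos φ₂ cos Δλ = (0.2222)(-0.4126) − (-0.9750)(0.9109)(-0.9975) = -0.9776
θ = atan2(y, x) = -176.21°; adding 360° gives 184°.

184°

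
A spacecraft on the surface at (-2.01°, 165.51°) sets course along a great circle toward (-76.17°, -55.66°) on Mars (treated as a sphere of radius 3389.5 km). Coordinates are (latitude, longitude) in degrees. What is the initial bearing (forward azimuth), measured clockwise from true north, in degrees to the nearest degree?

171°

Δλ = 138.830° = 2.4230 rad.
y = sin Δλ · cos φ₂ = (0.6583)(0.2390) = 0.1574
x = cos φ₁ sin φ₂ − sin φ₁ cos φ₂ cos Δλ = (0.9994)(-0.9710) − (-0.0351)(0.2390)(-0.7528) = -0.9767
θ = atan2(y, x) = 170.85°, so the bearing is 171°.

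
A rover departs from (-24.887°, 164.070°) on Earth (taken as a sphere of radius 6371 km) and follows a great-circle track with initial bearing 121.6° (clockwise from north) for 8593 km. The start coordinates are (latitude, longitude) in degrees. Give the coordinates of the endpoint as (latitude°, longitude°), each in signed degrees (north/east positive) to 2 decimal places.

-33.80°, -104.87°

Angular distance δ = d/R = 8593/6371 = 1.34877 rad; initial bearing θ = 2.1223 rad.
sin φ₂ = sin φ₁ cos δ + cos φ₁ sin δ cos θ = (-0.4208)(0.2202) + (0.9071)(0.9755)(-0.5240) = -0.5563, so φ₂ = -33.80°.
Δλ = atan2(sin θ sin δ cos φ₁, cos δ − sin φ₁ sin φ₂) = atan2(0.7537, -0.0139) = 91.057°.
λ₂ = 164.070° + 91.057° = 255.13° → -104.87° after wrapping to (−180°, 180°].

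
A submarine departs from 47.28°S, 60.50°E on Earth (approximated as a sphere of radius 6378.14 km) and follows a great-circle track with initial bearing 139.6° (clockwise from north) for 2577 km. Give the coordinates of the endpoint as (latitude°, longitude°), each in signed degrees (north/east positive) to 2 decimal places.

-61.48°, 92.75°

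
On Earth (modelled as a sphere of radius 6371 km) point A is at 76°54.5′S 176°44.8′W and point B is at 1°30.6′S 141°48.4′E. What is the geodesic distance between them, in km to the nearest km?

8755 km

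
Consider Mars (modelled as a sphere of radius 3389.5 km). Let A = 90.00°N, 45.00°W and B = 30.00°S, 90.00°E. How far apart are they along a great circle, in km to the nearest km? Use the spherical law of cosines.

7099 km

With latitudes φ₁ = 90.000°, φ₂ = -30.000° and longitude difference Δλ = 135.000°:
cos c = sin φ₁ sin φ₂ + cos φ₁ cos φ₂ cos Δλ = (1.0000)(-0.5000) + (0.0000)(0.8660)(-0.7071) = -0.50000,
so c = arccos(-0.50000) = 2.09440 rad.
Distance = R·c = 3389.5 × 2.0944 ≈ 7099 km.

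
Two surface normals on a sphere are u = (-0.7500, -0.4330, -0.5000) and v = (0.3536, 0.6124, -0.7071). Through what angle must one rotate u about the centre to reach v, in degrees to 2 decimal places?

u·v = -0.1768; |u| = 1.0000, |v| = 1.0000.
cos θ = (u·v)/(|u||v|) = -0.1768, so θ = 100.18°.

100.18°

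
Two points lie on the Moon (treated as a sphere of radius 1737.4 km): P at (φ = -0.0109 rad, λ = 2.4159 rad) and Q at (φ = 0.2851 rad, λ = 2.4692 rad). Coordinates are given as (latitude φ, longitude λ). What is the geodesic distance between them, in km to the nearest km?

In radians: φ₁ = -0.0109, φ₂ = 0.2851, Δλ = 3.054° = 0.0533 rad.
cos c = sin φ₁ sin φ₂ + cos φ₁ cos φ₂ cos Δλ = (-0.0109)(0.2813) + (0.9999)(0.9596)(0.9986) = 0.95515,
so c = arccos(0.95515) = 0.30064 rad.
Distance = R·c = 1737.4 × 0.3006 ≈ 522 km.

522 km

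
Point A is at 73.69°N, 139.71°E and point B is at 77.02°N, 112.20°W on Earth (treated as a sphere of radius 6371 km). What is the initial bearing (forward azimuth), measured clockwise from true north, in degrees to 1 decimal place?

32.1°

With φ₁ = 1.2861, φ₂ = 1.3443, Δλ = 1.8865 rad, the forward-azimuth formula gives
θ = atan2( sin Δλ cos φ₂ , cos φ₁ sin φ₂ − sin φ₁ cos φ₂ cos Δλ ) = atan2(0.2135, 0.3406) = 32.08°.
So the initial bearing is 32.1°.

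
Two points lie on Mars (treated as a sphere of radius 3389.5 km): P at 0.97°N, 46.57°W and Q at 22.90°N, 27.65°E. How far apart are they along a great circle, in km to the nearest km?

4443 km

Let φ₁ = 0.0169 rad, φ₂ = 0.3997 rad, and Δλ = 1.2954 rad.
Haversine: a = sin²(Δφ/2) + cos φ₁ cos φ₂ sin²(Δλ/2) = 0.0362 + (0.9999)(0.9212)(0.3640) = 0.37147.
Central angle c = 2·arcsin(√a) = 1.31081 rad.
Distance = R·c = 3389.5 × 1.3108 ≈ 4443 km.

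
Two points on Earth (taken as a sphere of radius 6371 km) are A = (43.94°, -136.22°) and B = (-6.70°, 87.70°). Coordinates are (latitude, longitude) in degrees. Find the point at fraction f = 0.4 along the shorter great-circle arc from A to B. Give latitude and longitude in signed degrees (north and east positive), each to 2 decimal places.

46.56°, 149.05°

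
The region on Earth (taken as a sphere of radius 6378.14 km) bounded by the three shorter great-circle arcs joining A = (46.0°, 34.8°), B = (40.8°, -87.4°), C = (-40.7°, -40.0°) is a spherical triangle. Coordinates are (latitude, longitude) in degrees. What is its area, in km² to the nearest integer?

Side lengths (central angles): a = 1.6084, b = 1.9082, c = 1.3798 rad; semiperimeter s = 2.4482.
By l'Huilier's theorem, tan(E/4) = √[tan(s/2) tan((s−a)/2) tan((s−b)/2) tan((s−c)/2)], giving spherical excess E = 1.6908 rad.
Area = E·R² = 1.6908 × (6378.14)² ≈ 68781947 km².

68781947 km²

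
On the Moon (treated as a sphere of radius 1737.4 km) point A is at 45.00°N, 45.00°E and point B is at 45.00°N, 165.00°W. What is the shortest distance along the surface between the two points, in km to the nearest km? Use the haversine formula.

With latitudes φ₁ = 45.000°, φ₂ = 45.000° and longitude difference Δλ = 150.000°:
Haversine: a = sin²(Δφ/2) + cos φ₁ cos φ₂ sin²(Δλ/2) = 0.0000 + (0.7071)(0.7071)(0.9330) = 0.46651.
Central angle c = 2·arcsin(√a) = 1.50376 rad.
Distance = R·c = 1737.4 × 1.5038 ≈ 2613 km.

2613 km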